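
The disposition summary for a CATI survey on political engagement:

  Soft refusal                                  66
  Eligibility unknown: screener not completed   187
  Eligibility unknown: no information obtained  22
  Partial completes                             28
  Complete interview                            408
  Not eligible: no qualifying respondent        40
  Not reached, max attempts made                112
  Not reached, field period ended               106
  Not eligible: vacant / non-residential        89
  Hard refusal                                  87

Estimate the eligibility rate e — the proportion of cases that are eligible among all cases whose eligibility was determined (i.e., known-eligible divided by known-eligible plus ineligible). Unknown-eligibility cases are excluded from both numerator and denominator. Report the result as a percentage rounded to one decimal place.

Refusals = 87 + 66 = 153
No answer / not reached = 106 + 112 = 218
Eligibility not determined = 187 + 22 = 209
Not eligible = 40 + 89 = 129
Eligible (known) = 408 + 28 + 153 + 218 = 807
e = 807 / (807 + 129) = 807 / 936 = 0.8622

86.2%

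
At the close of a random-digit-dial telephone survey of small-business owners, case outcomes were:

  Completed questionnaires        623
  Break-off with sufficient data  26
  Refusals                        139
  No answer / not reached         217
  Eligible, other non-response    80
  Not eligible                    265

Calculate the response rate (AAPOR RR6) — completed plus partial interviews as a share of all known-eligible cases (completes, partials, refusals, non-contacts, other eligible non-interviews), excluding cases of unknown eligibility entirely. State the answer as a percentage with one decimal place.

59.8%

Top → 623 + 26 = 649
Base → 623 + 26 + 139 + 217 + 80 = 1085
RR6 = 649 / 1085 = 0.5982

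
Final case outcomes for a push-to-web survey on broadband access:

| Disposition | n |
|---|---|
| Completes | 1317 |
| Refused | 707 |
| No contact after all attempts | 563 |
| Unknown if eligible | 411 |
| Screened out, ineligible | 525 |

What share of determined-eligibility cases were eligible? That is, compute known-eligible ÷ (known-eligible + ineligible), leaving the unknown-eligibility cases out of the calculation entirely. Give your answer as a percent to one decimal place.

83.1%

Eligible (known): 1317 + 707 + 563 = 2587
e = 2587 / (2587 + 525) = 2587 / 3112 = 0.8313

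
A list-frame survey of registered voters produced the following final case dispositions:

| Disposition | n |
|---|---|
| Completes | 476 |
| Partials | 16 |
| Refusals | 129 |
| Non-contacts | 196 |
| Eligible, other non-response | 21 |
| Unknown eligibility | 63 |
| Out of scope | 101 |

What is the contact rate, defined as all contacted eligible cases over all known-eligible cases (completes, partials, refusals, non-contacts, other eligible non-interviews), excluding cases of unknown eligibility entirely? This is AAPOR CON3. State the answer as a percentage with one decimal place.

Num = 476 + 16 + 129 + 21 = 642
Base = 476 + 16 + 129 + 196 + 21 = 838
CON3 = 642 / 838 = 0.7661

76.6%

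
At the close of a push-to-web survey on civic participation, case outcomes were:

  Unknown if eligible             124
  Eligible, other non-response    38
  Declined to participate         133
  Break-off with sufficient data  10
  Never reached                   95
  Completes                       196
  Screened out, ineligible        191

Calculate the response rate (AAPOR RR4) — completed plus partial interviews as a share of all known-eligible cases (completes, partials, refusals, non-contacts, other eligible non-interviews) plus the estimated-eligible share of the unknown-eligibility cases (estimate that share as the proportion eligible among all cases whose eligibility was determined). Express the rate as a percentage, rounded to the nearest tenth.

36.8%

Numerator → 196 + 10 = 206
Determined eligible → 196 + 10 + 133 + 95 + 38 = 472
e = 472 / (472 + 191) = 472 / 663 = 0.7119
Estimated eligible among unknowns → 0.7119 × 124 = 88.28
Denom → 472 + 88.28 = 560.28
RR4 = 206 / 560.28 = 0.3677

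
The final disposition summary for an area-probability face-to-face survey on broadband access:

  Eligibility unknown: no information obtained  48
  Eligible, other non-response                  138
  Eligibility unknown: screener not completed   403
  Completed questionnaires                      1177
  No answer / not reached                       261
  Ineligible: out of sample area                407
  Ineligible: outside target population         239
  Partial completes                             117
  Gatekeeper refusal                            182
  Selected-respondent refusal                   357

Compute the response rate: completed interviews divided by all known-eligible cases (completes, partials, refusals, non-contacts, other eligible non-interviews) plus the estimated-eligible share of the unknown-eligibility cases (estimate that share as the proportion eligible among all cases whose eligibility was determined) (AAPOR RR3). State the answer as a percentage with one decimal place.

45.6%

Refused = 182 + 357 = 539
Unknown if eligible = 403 + 48 = 451
Ineligible = 239 + 407 = 646
Top: 1177
Determined eligible: 1177 + 117 + 539 + 261 + 138 = 2232
e = 2232 / (2232 + 646) = 2232 / 2878 = 0.7755
Eligible share of unknowns: 0.7755 × 451 = 349.75
Base: 2232 + 349.75 = 2581.75
RR3 = 1177 / 2581.75 = 0.4559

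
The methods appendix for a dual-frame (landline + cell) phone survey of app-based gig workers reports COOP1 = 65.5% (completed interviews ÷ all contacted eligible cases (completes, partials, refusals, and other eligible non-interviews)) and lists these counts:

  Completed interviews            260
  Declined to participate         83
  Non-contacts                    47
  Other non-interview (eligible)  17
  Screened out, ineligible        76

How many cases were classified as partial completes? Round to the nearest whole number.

37

COOP1 = 260 / D = 0.655
D = 260 / 0.655 = 396.9
Rest of base = 360
partial completes = 396.9 − 360 ≈ 37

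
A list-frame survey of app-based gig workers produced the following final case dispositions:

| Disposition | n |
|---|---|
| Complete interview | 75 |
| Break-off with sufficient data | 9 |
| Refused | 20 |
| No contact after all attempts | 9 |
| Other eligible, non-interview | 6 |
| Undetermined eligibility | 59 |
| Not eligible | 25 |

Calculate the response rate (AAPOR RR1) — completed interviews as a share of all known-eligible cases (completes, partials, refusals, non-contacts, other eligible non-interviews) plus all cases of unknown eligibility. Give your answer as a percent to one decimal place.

Top: 75
Denom: 75 + 9 + 20 + 9 + 6 + 59 = 178
RR1 = 75 / 178 = 0.4213

42.1%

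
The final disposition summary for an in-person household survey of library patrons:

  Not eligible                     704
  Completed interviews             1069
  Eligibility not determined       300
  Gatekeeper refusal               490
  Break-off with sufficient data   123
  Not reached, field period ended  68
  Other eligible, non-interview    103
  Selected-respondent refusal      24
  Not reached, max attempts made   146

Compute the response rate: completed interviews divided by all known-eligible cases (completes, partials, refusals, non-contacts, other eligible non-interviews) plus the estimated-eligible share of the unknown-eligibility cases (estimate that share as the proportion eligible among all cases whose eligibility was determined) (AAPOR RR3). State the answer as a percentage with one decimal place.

47.6%

Refused = 490 + 24 = 514
No contact after all attempts = 68 + 146 = 214
Top = 1069
Eligible (known) = 1069 + 123 + 514 + 214 + 103 = 2023
e = 2023 / (2023 + 704) = 2023 / 2727 = 0.7418
Eligible share of unknowns = 0.7418 × 300 = 222.54
Denominator = 2023 + 222.54 = 2245.54
RR3 = 1069 / 2245.54 = 0.4761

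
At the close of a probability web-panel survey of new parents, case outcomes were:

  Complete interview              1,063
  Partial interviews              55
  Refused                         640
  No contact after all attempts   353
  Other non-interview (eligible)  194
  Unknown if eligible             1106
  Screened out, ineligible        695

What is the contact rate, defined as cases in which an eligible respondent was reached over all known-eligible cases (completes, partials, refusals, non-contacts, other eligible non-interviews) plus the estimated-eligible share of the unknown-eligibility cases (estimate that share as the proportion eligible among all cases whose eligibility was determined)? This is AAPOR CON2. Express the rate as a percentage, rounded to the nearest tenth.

Numerator = 1063 + 55 + 640 + 194 = 1952
Known eligible = 1063 + 55 + 640 + 353 + 194 = 2305
e = 2305 / (2305 + 695) = 2305 / 3000 = 0.7683
e × U = 0.7683 × 1106 = 849.74
Base = 2305 + 849.74 = 3154.74
CON2 = 1952 / 3154.74 = 0.6188

61.9%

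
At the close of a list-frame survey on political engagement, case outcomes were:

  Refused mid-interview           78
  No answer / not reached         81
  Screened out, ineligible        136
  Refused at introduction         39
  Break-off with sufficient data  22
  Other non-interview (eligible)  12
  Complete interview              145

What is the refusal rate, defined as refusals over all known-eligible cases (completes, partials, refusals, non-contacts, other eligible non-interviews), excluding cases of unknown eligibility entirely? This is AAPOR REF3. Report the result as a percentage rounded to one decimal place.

31.0%

Refusal or break-off = 39 + 78 = 117
Num: 117
Base: 145 + 22 + 117 + 81 + 12 = 377
REF3 = 117 / 377 = 0.3103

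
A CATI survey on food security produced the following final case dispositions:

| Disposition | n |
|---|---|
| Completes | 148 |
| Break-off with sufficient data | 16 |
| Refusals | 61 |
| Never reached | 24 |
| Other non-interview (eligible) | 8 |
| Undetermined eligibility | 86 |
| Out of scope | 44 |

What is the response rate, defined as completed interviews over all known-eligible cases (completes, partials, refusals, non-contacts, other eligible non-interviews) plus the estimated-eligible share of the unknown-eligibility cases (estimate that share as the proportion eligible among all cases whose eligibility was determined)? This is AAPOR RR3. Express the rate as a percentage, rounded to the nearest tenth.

Numerator → 148
Determined eligible → 148 + 16 + 61 + 24 + 8 = 257
e = 257 / (257 + 44) = 257 / 301 = 0.8538
Estimated eligible among unknowns → 0.8538 × 86 = 73.43
Base → 257 + 73.43 = 330.43
RR3 = 148 / 330.43 = 0.4479

44.8%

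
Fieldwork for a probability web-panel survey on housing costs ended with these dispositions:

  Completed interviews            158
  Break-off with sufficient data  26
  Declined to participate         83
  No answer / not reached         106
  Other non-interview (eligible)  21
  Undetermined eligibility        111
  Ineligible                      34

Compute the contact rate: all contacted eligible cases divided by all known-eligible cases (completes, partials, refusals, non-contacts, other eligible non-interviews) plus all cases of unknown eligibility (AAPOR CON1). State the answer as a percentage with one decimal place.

Top = 158 + 26 + 83 + 21 = 288
Denominator = 158 + 26 + 83 + 106 + 21 + 111 = 505
CON1 = 288 / 505 = 0.5703

57.0%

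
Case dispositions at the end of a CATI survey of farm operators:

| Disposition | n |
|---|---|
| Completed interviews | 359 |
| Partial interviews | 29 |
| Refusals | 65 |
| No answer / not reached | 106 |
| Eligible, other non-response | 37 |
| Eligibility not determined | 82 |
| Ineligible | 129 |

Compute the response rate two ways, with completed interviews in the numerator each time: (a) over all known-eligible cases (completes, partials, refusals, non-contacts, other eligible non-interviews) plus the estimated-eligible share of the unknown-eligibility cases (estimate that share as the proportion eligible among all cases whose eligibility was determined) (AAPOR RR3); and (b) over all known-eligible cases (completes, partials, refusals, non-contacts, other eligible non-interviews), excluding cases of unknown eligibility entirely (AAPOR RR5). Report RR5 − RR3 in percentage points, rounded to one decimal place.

6.1

Num → 359
Known eligible → 359 + 29 + 65 + 106 + 37 = 596
e = 596 / (596 + 129) = 596 / 725 = 0.8221
e × U → 0.8221 × 82 = 67.41
Denominator → 596 + 67.41 = 663.41
RR3 = 359 / 663.41 = 0.5411
Denominator → 359 + 29 + 65 + 106 + 37 = 596
RR5 = 359 / 596 = 0.6023
Difference = 60.23 − 54.11 = 6.12 percentage points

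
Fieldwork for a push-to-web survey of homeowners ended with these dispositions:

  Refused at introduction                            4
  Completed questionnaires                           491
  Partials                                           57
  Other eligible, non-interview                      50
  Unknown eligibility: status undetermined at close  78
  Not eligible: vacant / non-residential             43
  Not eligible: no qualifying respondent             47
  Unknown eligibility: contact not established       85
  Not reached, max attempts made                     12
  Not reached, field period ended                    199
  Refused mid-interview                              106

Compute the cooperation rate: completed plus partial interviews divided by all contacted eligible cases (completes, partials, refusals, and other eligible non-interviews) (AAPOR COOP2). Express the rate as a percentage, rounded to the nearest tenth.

77.4%

Refusals = 4 + 106 = 110
Never reached = 199 + 12 = 211
Eligibility not determined = 85 + 78 = 163
Out of scope = 47 + 43 = 90
Numerator → 491 + 57 = 548
Base → 491 + 57 + 110 + 50 = 708
COOP2 = 548 / 708 = 0.7740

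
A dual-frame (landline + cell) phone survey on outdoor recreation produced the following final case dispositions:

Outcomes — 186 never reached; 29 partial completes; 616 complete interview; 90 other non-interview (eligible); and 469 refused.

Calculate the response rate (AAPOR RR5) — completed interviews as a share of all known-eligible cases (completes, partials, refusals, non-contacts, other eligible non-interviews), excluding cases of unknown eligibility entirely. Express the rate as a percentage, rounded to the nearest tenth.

Numerator → 616
Base → 616 + 29 + 469 + 186 + 90 = 1390
RR5 = 616 / 1390 = 0.4432

44.3%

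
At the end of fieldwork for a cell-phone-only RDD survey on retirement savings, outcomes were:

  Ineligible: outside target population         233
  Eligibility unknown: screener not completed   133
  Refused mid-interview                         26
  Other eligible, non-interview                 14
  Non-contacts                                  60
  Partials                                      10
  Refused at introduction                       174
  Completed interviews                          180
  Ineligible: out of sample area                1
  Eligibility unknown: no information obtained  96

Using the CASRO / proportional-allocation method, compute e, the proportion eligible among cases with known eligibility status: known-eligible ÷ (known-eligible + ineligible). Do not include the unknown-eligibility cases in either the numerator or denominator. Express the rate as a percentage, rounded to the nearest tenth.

66.5%

Refusal or break-off = 174 + 26 = 200
Unknown eligibility = 133 + 96 = 229
Not eligible = 233 + 1 = 234
Eligible (known) = 180 + 10 + 200 + 60 + 14 = 464
e = 464 / (464 + 234) = 464 / 698 = 0.6648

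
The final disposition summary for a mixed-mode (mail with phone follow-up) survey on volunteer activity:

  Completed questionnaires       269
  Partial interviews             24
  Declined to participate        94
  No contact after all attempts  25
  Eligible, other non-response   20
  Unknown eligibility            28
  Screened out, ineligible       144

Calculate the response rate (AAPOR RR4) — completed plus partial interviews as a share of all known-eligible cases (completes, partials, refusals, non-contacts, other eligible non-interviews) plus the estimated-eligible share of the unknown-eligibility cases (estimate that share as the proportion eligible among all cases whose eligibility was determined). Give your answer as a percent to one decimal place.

64.7%

Top → 269 + 24 = 293
Determined eligible → 269 + 24 + 94 + 25 + 20 = 432
e = 432 / (432 + 144) = 432 / 576 = 0.7500
Eligible share of unknowns → 0.7500 × 28 = 21.00
Base → 432 + 21.00 = 453.00
RR4 = 293 / 453.00 = 0.6468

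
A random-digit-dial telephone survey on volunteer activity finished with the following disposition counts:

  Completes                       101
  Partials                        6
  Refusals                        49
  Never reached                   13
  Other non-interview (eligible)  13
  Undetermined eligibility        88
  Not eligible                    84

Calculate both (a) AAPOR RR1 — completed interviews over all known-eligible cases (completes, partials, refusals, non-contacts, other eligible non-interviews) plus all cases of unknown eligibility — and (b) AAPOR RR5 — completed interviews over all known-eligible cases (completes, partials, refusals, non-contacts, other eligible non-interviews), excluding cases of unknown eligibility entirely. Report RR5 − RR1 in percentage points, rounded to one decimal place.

18.1

Top: 101
Denom: 101 + 6 + 49 + 13 + 13 + 88 = 270
RR1 = 101 / 270 = 0.3741
Denom: 101 + 6 + 49 + 13 + 13 = 182
RR5 = 101 / 182 = 0.5549
Difference = 55.49 − 37.41 = 18.08 percentage points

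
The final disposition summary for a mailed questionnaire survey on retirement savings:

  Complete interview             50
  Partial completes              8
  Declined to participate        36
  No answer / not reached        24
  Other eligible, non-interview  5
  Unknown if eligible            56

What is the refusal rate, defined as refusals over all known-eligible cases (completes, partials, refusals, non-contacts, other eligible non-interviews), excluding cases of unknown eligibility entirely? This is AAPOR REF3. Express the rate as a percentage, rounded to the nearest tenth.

Num = 36
Denom = 50 + 8 + 36 + 24 + 5 = 123
REF3 = 36 / 123 = 0.2927

29.3%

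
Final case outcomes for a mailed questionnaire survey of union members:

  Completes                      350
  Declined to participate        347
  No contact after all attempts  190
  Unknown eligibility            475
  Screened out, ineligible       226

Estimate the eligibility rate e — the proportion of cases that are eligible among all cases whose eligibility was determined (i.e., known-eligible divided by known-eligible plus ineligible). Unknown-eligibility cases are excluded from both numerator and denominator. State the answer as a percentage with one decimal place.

Known eligible = 350 + 347 + 190 = 887
e = 887 / (887 + 226) = 887 / 1113 = 0.7969

79.7%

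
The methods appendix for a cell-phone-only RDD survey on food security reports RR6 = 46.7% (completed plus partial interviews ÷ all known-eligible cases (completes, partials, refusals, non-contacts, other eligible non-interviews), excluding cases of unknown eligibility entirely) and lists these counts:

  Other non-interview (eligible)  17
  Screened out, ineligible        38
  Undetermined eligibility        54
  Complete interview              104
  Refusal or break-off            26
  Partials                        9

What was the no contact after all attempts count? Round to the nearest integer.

Numerator: 104 + 9 = 113
RR6 = 113 / D = 0.467
D = 113 / 0.467 = 242.0
Remaining denominator categories sum to 156
no contact after all attempts = 242.0 − 156 ≈ 86

86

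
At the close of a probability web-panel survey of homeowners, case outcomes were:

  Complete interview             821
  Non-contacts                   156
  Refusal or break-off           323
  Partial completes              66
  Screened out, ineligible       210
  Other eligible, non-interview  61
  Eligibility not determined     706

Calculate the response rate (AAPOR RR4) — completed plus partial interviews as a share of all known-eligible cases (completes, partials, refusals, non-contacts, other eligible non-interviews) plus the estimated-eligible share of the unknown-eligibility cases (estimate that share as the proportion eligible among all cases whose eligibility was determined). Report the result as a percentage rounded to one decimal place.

Num: 821 + 66 = 887
Known eligible: 821 + 66 + 323 + 156 + 61 = 1427
e = 1427 / (1427 + 210) = 1427 / 1637 = 0.8717
Eligible share of unknowns: 0.8717 × 706 = 615.42
Denom: 1427 + 615.42 = 2042.42
RR4 = 887 / 2042.42 = 0.4343

43.4%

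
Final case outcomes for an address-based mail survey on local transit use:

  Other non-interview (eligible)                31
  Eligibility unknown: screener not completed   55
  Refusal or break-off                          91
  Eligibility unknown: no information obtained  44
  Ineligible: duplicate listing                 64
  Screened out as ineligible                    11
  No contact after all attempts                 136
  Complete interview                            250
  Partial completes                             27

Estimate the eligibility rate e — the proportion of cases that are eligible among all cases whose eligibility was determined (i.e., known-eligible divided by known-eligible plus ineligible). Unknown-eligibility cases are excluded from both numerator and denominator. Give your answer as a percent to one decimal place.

87.7%

Undetermined eligibility = 55 + 44 = 99
Out of scope = 11 + 64 = 75
Known eligible = 250 + 27 + 91 + 136 + 31 = 535
e = 535 / (535 + 75) = 535 / 610 = 0.8770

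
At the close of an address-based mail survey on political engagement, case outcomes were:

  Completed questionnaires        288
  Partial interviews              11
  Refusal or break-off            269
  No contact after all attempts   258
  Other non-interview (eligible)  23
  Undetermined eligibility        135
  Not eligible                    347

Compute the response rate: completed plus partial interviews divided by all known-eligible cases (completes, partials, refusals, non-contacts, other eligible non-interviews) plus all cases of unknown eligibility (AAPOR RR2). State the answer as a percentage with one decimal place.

30.4%

Top: 288 + 11 = 299
Base: 288 + 11 + 269 + 258 + 23 + 135 = 984
RR2 = 299 / 984 = 0.3039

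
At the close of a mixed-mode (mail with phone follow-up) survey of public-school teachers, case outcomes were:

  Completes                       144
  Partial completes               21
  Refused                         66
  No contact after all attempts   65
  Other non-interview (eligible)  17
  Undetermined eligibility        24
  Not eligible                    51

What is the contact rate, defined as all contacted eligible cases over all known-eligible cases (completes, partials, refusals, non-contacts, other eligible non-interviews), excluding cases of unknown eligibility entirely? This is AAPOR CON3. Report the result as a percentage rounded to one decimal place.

79.2%

Num = 144 + 21 + 66 + 17 = 248
Denom = 144 + 21 + 66 + 65 + 17 = 313
CON3 = 248 / 313 = 0.7923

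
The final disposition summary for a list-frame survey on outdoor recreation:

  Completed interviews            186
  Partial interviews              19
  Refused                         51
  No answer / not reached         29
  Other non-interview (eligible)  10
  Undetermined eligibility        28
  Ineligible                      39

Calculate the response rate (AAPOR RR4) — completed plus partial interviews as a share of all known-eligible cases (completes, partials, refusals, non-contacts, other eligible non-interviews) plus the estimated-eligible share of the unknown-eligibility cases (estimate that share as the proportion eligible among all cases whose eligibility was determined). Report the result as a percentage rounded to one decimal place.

Numerator: 186 + 19 = 205
Known eligible: 186 + 19 + 51 + 29 + 10 = 295
e = 295 / (295 + 39) = 295 / 334 = 0.8832
Estimated eligible among unknowns: 0.8832 × 28 = 24.73
Base: 295 + 24.73 = 319.73
RR4 = 205 / 319.73 = 0.6412

64.1%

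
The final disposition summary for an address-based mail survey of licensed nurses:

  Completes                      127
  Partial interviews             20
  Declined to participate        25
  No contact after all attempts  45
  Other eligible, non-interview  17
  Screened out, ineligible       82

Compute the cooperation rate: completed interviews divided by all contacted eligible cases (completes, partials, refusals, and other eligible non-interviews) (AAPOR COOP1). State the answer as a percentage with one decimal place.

67.2%

Numerator: 127
Denominator: 127 + 20 + 25 + 17 = 189
COOP1 = 127 / 189 = 0.6720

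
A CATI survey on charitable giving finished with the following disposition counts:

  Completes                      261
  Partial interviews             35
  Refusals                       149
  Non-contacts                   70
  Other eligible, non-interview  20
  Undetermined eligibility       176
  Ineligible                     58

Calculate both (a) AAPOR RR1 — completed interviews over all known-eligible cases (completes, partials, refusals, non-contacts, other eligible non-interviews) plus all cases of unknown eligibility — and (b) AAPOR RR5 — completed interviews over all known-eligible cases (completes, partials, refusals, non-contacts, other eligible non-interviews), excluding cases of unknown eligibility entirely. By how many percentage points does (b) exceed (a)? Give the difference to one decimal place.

12.1

Top → 261
Denom → 261 + 35 + 149 + 70 + 20 + 176 = 711
RR1 = 261 / 711 = 0.3671
Denom → 261 + 35 + 149 + 70 + 20 = 535
RR5 = 261 / 535 = 0.4879
Difference = 48.79 − 36.71 = 12.08 percentage points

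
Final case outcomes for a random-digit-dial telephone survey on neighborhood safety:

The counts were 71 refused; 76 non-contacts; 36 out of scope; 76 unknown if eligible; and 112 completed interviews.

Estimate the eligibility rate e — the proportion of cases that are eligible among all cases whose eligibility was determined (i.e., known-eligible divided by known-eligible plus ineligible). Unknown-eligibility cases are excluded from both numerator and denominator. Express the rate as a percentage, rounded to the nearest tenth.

87.8%

Determined eligible = 112 + 71 + 76 = 259
e = 259 / (259 + 36) = 259 / 295 = 0.8780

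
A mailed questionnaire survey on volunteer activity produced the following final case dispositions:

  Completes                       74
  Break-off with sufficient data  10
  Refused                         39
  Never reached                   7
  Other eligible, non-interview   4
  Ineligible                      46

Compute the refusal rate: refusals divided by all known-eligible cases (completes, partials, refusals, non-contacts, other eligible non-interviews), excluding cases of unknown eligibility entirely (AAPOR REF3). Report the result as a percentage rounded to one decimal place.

Numerator → 39
Base → 74 + 10 + 39 + 7 + 4 = 134
REF3 = 39 / 134 = 0.2910

29.1%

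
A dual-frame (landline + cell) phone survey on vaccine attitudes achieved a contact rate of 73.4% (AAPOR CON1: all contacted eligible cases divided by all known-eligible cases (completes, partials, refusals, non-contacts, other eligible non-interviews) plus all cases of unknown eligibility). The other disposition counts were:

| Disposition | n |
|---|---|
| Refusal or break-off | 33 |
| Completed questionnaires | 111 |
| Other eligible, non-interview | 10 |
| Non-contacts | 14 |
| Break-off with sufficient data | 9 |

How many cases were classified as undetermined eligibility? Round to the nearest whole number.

45

Num = 111 + 9 + 33 + 10 = 163
CON1 = 163 / D = 0.734
D = 163 / 0.734 = 222.1
Rest of base = 177
undetermined eligibility = 222.1 − 177 ≈ 45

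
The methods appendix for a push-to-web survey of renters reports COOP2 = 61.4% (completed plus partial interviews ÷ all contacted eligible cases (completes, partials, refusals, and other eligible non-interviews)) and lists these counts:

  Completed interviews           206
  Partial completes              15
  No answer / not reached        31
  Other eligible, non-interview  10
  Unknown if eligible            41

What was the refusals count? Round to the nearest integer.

129

Numerator → 206 + 15 = 221
COOP2 = 221 / D = 0.614
D = 221 / 0.614 = 359.9
Other denominator terms total 231
refusals = 359.9 − 231 ≈ 129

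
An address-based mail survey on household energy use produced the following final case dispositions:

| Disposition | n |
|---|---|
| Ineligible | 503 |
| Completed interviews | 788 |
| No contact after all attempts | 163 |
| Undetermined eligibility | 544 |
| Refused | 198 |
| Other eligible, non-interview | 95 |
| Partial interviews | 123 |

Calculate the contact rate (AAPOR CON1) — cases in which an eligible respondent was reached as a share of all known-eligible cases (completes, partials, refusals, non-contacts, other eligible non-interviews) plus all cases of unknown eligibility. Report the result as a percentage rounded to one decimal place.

63.0%

Top: 788 + 123 + 198 + 95 = 1204
Denom: 788 + 123 + 198 + 163 + 95 + 544 = 1911
CON1 = 1204 / 1911 = 0.6300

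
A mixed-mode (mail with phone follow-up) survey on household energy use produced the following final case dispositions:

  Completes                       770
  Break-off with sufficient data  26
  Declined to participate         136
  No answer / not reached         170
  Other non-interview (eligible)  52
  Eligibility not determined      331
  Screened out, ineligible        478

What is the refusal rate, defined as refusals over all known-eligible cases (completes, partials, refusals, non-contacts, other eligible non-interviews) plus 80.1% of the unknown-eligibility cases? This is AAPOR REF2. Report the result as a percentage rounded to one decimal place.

Top → 136
Known eligible → 770 + 26 + 136 + 170 + 52 = 1154
Estimated eligible among unknowns → 0.8010 × 331 = 265.13
Denom → 1154 + 265.13 = 1419.13
REF2 = 136 / 1419.13 = 0.0958

9.6%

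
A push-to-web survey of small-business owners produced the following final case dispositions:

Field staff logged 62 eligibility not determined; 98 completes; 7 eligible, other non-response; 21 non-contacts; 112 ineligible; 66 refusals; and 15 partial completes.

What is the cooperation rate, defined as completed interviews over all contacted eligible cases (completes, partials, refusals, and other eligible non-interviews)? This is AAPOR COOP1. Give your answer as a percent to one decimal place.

52.7%

Top → 98
Base → 98 + 15 + 66 + 7 = 186
COOP1 = 98 / 186 = 0.5269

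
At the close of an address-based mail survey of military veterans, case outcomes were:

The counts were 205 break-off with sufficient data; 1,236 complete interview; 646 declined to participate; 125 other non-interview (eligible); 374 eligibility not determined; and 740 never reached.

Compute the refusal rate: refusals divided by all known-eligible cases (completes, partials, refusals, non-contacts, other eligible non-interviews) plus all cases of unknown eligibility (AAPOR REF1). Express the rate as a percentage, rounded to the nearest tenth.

19.4%

Top = 646
Base = 1236 + 205 + 646 + 740 + 125 + 374 = 3326
REF1 = 646 / 3326 = 0.1942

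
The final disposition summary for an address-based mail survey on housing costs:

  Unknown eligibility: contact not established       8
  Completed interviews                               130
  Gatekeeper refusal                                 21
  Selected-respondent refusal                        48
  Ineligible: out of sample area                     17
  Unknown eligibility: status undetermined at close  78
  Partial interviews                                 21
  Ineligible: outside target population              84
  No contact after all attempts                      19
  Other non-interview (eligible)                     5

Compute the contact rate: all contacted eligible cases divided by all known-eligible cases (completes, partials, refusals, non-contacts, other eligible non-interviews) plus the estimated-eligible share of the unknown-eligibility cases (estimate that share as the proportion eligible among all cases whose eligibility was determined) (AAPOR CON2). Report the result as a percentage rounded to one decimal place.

73.8%

Refusals = 21 + 48 = 69
Undetermined eligibility = 8 + 78 = 86
Ineligible = 84 + 17 = 101
Numerator: 130 + 21 + 69 + 5 = 225
Known eligible: 130 + 21 + 69 + 19 + 5 = 244
e = 244 / (244 + 101) = 244 / 345 = 0.7072
Estimated eligible among unknowns: 0.7072 × 86 = 60.82
Base: 244 + 60.82 = 304.82
CON2 = 225 / 304.82 = 0.7381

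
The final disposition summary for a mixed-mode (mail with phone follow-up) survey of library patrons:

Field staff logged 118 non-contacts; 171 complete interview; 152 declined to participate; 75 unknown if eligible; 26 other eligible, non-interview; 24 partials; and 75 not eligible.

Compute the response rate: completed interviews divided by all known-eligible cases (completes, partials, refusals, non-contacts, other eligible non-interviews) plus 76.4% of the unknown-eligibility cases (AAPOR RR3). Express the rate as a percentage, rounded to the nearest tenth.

31.2%

Num = 171
Determined eligible = 171 + 24 + 152 + 118 + 26 = 491
e × U = 0.7640 × 75 = 57.30
Base = 491 + 57.30 = 548.30
RR3 = 171 / 548.30 = 0.3119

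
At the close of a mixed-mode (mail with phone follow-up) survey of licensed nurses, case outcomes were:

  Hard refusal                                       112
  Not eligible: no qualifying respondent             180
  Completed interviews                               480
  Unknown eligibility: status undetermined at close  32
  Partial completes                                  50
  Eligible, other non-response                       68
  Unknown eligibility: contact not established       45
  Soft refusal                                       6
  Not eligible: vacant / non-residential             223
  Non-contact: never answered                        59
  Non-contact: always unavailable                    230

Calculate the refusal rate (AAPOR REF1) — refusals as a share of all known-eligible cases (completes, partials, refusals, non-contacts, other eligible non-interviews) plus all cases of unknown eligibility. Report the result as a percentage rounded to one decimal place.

Refused = 112 + 6 = 118
Never reached = 59 + 230 = 289
Unknown eligibility = 45 + 32 = 77
Ineligible = 180 + 223 = 403
Numerator = 118
Denominator = 480 + 50 + 118 + 289 + 68 + 77 = 1082
REF1 = 118 / 1082 = 0.1091

10.9%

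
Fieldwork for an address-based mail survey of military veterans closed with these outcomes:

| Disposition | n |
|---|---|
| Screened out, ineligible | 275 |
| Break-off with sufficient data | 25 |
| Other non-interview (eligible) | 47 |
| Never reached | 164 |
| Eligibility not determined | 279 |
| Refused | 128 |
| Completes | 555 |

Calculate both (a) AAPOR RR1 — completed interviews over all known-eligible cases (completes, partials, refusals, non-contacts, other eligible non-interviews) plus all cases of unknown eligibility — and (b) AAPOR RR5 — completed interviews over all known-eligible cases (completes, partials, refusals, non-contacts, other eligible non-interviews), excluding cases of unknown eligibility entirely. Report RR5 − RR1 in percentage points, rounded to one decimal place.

14.1

Num → 555
Denominator → 555 + 25 + 128 + 164 + 47 + 279 = 1198
RR1 = 555 / 1198 = 0.4633
Denominator → 555 + 25 + 128 + 164 + 47 = 919
RR5 = 555 / 919 = 0.6039
Difference = 60.39 − 46.33 = 14.06 percentage points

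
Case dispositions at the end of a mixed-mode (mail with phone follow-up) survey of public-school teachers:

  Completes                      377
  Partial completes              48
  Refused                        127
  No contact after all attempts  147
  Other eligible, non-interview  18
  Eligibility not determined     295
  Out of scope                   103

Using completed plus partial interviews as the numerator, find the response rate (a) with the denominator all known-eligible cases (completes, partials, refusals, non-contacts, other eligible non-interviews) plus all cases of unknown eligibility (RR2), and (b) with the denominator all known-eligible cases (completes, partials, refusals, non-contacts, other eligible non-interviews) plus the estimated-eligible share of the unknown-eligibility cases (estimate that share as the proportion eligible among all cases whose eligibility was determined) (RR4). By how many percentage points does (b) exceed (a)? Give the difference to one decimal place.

Numerator = 377 + 48 = 425
Base = 377 + 48 + 127 + 147 + 18 + 295 = 1012
RR2 = 425 / 1012 = 0.4200
Known eligible = 377 + 48 + 127 + 147 + 18 = 717
e = 717 / (717 + 103) = 717 / 820 = 0.8744
Eligible share of unknowns = 0.8744 × 295 = 257.95
Base = 717 + 257.95 = 974.95
RR4 = 425 / 974.95 = 0.4359
Difference = 43.59 − 42.00 = 1.59 percentage points

1.6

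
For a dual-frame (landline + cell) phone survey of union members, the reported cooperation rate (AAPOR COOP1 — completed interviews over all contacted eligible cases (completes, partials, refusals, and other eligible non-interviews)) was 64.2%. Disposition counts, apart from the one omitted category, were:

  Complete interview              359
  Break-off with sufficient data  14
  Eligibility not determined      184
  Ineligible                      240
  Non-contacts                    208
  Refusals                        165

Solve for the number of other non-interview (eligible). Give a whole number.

21

COOP1 = 359 / D = 0.642
D = 359 / 0.642 = 559.2
Other denominator terms total 538
other non-interview (eligible) = 559.2 − 538 ≈ 21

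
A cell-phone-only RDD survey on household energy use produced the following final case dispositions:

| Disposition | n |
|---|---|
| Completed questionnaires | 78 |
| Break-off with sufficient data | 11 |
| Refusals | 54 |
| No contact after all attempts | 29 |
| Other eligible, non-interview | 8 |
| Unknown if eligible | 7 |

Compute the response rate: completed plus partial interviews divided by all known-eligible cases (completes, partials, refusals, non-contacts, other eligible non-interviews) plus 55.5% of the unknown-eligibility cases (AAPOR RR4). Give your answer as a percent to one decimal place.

Num: 78 + 11 = 89
Determined eligible: 78 + 11 + 54 + 29 + 8 = 180
Estimated eligible among unknowns: 0.5550 × 7 = 3.89
Denom: 180 + 3.89 = 183.89
RR4 = 89 / 183.89 = 0.4840

48.4%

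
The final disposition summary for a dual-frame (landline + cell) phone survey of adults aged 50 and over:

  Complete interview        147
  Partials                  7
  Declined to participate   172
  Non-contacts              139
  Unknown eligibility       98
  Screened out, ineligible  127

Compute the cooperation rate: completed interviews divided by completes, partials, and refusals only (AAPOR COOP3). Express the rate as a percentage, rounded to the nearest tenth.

45.1%

Numerator → 147
Denom → 147 + 7 + 172 = 326
COOP3 = 147 / 326 = 0.4509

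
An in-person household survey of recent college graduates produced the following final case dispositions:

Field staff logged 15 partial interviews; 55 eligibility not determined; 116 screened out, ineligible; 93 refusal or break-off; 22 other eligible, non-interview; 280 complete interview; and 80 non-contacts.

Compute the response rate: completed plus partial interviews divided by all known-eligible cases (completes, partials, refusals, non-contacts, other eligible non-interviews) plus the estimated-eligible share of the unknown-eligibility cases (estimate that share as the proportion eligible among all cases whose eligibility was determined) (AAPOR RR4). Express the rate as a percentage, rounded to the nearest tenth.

55.2%

Numerator: 280 + 15 = 295
Known eligible: 280 + 15 + 93 + 80 + 22 = 490
e = 490 / (490 + 116) = 490 / 606 = 0.8086
Estimated eligible among unknowns: 0.8086 × 55 = 44.47
Denominator: 490 + 44.47 = 534.47
RR4 = 295 / 534.47 = 0.5519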